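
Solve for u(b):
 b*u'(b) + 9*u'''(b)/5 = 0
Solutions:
 u(b) = C1 + Integral(C2*airyai(-15^(1/3)*b/3) + C3*airybi(-15^(1/3)*b/3), b)


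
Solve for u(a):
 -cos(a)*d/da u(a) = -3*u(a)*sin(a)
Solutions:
 u(a) = C1/cos(a)^3


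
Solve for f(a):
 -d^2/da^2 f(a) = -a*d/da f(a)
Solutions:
 f(a) = C1 + C2*erfi(sqrt(2)*a/2)


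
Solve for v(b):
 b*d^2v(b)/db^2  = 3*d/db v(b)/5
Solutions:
 v(b) = C1 + C2*b^(8/5)


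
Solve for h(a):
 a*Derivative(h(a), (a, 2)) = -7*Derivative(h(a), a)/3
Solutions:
 h(a) = C1 + C2/a^(4/3)


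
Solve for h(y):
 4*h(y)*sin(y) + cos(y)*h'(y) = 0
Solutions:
 h(y) = C1*cos(y)^4


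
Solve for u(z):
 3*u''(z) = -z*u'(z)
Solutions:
 u(z) = C1 + C2*erf(sqrt(6)*z/6)


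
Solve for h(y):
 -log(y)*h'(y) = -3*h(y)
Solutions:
 h(y) = C1*exp(3*li(y))


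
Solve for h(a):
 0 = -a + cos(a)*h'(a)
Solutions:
 h(a) = C1 + Integral(a/cos(a), a)


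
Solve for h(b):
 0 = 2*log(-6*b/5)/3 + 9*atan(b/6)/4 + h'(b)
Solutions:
 h(b) = C1 - 2*b*log(-b)/3 - 9*b*atan(b/6)/4 - 2*b*log(6)/3 + 2*b/3 + 2*b*log(5)/3 + 27*log(b^2 + 36)/4


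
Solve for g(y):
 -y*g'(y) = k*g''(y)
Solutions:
 g(y) = C1 + C2*sqrt(k)*erf(sqrt(2)*y*sqrt(1/k)/2)


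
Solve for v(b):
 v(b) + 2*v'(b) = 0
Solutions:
 v(b) = C1*exp(-b/2)


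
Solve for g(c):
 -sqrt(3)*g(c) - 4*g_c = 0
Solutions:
 g(c) = C1*exp(-sqrt(3)*c/4)


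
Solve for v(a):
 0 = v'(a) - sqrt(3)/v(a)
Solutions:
 v(a) = -sqrt(C1 + 2*sqrt(3)*a)
 v(a) = sqrt(C1 + 2*sqrt(3)*a)


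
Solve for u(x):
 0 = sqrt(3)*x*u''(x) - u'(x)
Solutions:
 u(x) = C1 + C2*x^(sqrt(3)/3 + 1)


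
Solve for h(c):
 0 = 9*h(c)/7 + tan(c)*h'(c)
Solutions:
 h(c) = C1/sin(c)^(9/7)


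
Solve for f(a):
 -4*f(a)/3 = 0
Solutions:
 f(a) = 0


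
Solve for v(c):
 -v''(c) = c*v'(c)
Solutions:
 v(c) = C1 + C2*erf(sqrt(2)*c/2)


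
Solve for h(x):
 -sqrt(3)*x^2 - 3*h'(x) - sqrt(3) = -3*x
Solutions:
 h(x) = C1 - sqrt(3)*x^3/9 + x^2/2 - sqrt(3)*x/3


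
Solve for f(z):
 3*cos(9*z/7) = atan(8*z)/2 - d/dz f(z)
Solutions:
 f(z) = C1 + z*atan(8*z)/2 - log(64*z^2 + 1)/32 - 7*sin(9*z/7)/3


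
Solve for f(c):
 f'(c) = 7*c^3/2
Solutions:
 f(c) = C1 + 7*c^4/8


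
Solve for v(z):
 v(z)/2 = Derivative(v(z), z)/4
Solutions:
 v(z) = C1*exp(2*z)


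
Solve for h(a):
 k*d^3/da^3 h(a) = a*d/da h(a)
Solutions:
 h(a) = C1 + Integral(C2*airyai(a*(1/k)^(1/3)) + C3*airybi(a*(1/k)^(1/3)), a)


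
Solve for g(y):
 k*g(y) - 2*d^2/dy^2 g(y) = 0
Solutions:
 g(y) = C1*exp(-sqrt(2)*sqrt(k)*y/2) + C2*exp(sqrt(2)*sqrt(k)*y/2)


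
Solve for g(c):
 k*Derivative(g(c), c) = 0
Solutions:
 g(c) = C1


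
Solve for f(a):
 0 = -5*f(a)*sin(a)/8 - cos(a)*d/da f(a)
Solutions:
 f(a) = C1*cos(a)^(5/8)


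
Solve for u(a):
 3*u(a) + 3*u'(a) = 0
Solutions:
 u(a) = C1*exp(-a)


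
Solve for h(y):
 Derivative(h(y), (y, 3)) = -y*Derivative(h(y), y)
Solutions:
 h(y) = C1 + Integral(C2*airyai(-y) + C3*airybi(-y), y)


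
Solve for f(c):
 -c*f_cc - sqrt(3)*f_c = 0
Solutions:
 f(c) = C1 + C2*c^(1 - sqrt(3))


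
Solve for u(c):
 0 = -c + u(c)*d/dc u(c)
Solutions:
 u(c) = -sqrt(C1 + c^2)
 u(c) = sqrt(C1 + c^2)


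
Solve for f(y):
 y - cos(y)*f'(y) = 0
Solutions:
 f(y) = C1 + Integral(y/cos(y), y)


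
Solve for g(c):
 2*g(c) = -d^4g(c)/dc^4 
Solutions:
 g(c) = (C1*sin(2^(3/4)*c/2) + C2*cos(2^(3/4)*c/2))*exp(-2^(3/4)*c/2) + (C3*sin(2^(3/4)*c/2) + C4*cos(2^(3/4)*c/2))*exp(2^(3/4)*c/2)


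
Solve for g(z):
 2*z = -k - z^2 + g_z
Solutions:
 g(z) = C1 + k*z + z^3/3 + z^2


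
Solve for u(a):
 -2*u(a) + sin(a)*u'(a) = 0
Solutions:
 u(a) = C1*(cos(a) - 1)/(cos(a) + 1)


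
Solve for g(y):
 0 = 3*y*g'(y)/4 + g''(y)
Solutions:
 g(y) = C1 + C2*erf(sqrt(6)*y/4)


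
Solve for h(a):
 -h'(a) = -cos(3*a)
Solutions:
 h(a) = C1 + sin(3*a)/3


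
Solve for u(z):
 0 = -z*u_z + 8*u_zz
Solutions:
 u(z) = C1 + C2*erfi(z/4)


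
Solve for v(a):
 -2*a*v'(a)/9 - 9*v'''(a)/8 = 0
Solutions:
 v(a) = C1 + Integral(C2*airyai(-2*2^(1/3)*3^(2/3)*a/9) + C3*airybi(-2*2^(1/3)*3^(2/3)*a/9), a)


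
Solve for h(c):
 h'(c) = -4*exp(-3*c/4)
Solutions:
 h(c) = C1 + 16*exp(-3*c/4)/3


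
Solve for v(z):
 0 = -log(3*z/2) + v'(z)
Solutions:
 v(z) = C1 + z*log(z) - z + z*log(3/2)


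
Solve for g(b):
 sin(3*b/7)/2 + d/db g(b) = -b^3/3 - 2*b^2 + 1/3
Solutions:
 g(b) = C1 - b^4/12 - 2*b^3/3 + b/3 + 7*cos(3*b/7)/6


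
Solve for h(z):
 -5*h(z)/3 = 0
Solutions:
 h(z) = 0


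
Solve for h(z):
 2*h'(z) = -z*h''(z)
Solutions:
 h(z) = C1 + C2/z


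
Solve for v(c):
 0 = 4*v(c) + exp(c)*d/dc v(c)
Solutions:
 v(c) = C1*exp(4*exp(-c))


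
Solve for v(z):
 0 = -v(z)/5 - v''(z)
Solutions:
 v(z) = C1*sin(sqrt(5)*z/5) + C2*cos(sqrt(5)*z/5)


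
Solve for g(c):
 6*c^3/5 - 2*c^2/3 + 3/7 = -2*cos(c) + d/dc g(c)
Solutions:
 g(c) = C1 + 3*c^4/10 - 2*c^3/9 + 3*c/7 + 2*sin(c)


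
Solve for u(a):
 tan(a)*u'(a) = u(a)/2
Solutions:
 u(a) = C1*sqrt(sin(a))


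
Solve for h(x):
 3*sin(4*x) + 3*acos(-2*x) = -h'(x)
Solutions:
 h(x) = C1 - 3*x*acos(-2*x) - 3*sqrt(1 - 4*x^2)/2 + 3*cos(4*x)/4


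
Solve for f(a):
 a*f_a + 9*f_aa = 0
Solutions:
 f(a) = C1 + C2*erf(sqrt(2)*a/6)


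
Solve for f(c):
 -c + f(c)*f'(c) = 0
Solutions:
 f(c) = -sqrt(C1 + c^2)
 f(c) = sqrt(C1 + c^2)


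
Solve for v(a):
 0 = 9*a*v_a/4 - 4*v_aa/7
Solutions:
 v(a) = C1 + C2*erfi(3*sqrt(14)*a/8)


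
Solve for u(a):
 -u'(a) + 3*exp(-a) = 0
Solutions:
 u(a) = C1 - 3*exp(-a)


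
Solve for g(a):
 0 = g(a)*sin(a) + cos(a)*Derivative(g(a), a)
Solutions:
 g(a) = C1*cos(a)


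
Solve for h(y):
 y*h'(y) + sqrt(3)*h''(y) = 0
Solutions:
 h(y) = C1 + C2*erf(sqrt(2)*3^(3/4)*y/6)


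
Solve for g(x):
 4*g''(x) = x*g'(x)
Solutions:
 g(x) = C1 + C2*erfi(sqrt(2)*x/4)


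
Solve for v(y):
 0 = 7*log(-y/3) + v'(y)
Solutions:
 v(y) = C1 - 7*y*log(-y) + 7*y*(1 + log(3))


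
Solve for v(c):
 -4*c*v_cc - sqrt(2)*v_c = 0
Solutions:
 v(c) = C1 + C2*c^(1 - sqrt(2)/4)


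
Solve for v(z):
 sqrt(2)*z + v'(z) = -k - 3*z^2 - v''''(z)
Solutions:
 v(z) = C1 + C4*exp(-z) - k*z - z^3 - sqrt(2)*z^2/2 + (C2*sin(sqrt(3)*z/2) + C3*cos(sqrt(3)*z/2))*exp(z/2)


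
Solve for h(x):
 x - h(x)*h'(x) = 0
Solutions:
 h(x) = -sqrt(C1 + x^2)
 h(x) = sqrt(C1 + x^2)


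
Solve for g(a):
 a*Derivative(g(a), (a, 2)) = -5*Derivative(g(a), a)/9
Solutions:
 g(a) = C1 + C2*a^(4/9)


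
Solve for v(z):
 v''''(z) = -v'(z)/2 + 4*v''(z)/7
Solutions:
 v(z) = C1 + C2*exp(42^(1/3)*z*(8*42^(1/3)/(sqrt(172977) + 441)^(1/3) + (sqrt(172977) + 441)^(1/3))/84)*sin(14^(1/3)*3^(1/6)*z*(-3^(2/3)*(sqrt(172977) + 441)^(1/3) + 24*14^(1/3)/(sqrt(172977) + 441)^(1/3))/84) + C3*exp(42^(1/3)*z*(8*42^(1/3)/(sqrt(172977) + 441)^(1/3) + (sqrt(172977) + 441)^(1/3))/84)*cos(14^(1/3)*3^(1/6)*z*(-3^(2/3)*(sqrt(172977) + 441)^(1/3) + 24*14^(1/3)/(sqrt(172977) + 441)^(1/3))/84) + C4*exp(-42^(1/3)*z*(8*42^(1/3)/(sqrt(172977) + 441)^(1/3) + (sqrt(172977) + 441)^(1/3))/42)


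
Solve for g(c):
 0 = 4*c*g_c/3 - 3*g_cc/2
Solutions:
 g(c) = C1 + C2*erfi(2*c/3)


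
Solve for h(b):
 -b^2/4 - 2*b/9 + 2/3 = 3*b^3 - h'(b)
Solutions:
 h(b) = C1 + 3*b^4/4 + b^3/12 + b^2/9 - 2*b/3


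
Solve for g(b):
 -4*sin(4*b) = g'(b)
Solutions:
 g(b) = C1 + cos(4*b)


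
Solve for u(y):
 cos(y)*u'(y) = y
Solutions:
 u(y) = C1 + Integral(y/cos(y), y)


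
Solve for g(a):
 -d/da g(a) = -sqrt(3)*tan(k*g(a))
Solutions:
 g(a) = Piecewise((-asin(exp(C1*k + sqrt(3)*a*k))/k + pi/k, Ne(k, 0)), (nan, True))
 g(a) = Piecewise((asin(exp(C1*k + sqrt(3)*a*k))/k, Ne(k, 0)), (nan, True))


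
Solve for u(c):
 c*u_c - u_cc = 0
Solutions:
 u(c) = C1 + C2*erfi(sqrt(2)*c/2)


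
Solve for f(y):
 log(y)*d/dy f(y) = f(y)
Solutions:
 f(y) = C1*exp(li(y))


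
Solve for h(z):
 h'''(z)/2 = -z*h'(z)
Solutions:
 h(z) = C1 + Integral(C2*airyai(-2^(1/3)*z) + C3*airybi(-2^(1/3)*z), z)


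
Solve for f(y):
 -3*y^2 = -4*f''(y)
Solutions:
 f(y) = C1 + C2*y + y^4/16


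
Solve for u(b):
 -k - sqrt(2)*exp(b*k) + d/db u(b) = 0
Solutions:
 u(b) = C1 + b*k + sqrt(2)*exp(b*k)/k


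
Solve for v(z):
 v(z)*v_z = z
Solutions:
 v(z) = -sqrt(C1 + z^2)
 v(z) = sqrt(C1 + z^2)


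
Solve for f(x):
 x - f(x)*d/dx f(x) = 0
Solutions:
 f(x) = -sqrt(C1 + x^2)
 f(x) = sqrt(C1 + x^2)


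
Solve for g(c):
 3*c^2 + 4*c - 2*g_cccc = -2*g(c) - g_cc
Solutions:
 g(c) = C1*exp(-c*sqrt(1 + sqrt(17))/2) + C2*exp(c*sqrt(1 + sqrt(17))/2) + C3*sin(c*sqrt(-1 + sqrt(17))/2) + C4*cos(c*sqrt(-1 + sqrt(17))/2) - 3*c^2/2 - 2*c + 3/2


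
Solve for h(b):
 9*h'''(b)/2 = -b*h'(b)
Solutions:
 h(b) = C1 + Integral(C2*airyai(-6^(1/3)*b/3) + C3*airybi(-6^(1/3)*b/3), b)


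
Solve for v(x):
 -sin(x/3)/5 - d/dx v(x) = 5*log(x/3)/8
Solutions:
 v(x) = C1 - 5*x*log(x)/8 + 5*x/8 + 5*x*log(3)/8 + 3*cos(x/3)/5


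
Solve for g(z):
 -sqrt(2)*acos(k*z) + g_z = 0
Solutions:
 g(z) = C1 + sqrt(2)*Piecewise((z*acos(k*z) - sqrt(-k^2*z^2 + 1)/k, Ne(k, 0)), (pi*z/2, True))


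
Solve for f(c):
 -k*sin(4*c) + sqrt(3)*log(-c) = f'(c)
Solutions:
 f(c) = C1 + sqrt(3)*c*(log(-c) - 1) + k*cos(4*c)/4


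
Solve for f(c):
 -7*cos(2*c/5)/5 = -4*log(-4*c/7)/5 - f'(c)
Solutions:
 f(c) = C1 - 4*c*log(-c)/5 - 8*c*log(2)/5 + 4*c/5 + 4*c*log(7)/5 + 7*sin(2*c/5)/2


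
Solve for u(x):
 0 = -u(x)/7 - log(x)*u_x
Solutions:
 u(x) = C1*exp(-li(x)/7)


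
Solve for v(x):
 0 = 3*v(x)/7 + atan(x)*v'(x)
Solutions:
 v(x) = C1*exp(-3*Integral(1/atan(x), x)/7)


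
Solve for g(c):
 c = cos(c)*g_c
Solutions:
 g(c) = C1 + Integral(c/cos(c), c)


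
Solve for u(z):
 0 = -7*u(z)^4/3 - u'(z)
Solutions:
 u(z) = (-1 - sqrt(3)*I)*(1/(C1 + 7*z))^(1/3)/2
 u(z) = (-1 + sqrt(3)*I)*(1/(C1 + 7*z))^(1/3)/2
 u(z) = (1/(C1 + 7*z))^(1/3)


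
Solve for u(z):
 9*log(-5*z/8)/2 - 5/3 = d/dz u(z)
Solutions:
 u(z) = C1 + 9*z*log(-z)/2 + z*(-81*log(2) - 37 + 27*log(5))/6


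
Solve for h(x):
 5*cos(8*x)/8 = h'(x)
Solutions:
 h(x) = C1 + 5*sin(8*x)/64


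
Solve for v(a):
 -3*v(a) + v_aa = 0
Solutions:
 v(a) = C1*exp(-sqrt(3)*a) + C2*exp(sqrt(3)*a)


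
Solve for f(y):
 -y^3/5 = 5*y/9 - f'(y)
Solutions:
 f(y) = C1 + y^4/20 + 5*y^2/18


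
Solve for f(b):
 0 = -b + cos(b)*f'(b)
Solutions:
 f(b) = C1 + Integral(b/cos(b), b)


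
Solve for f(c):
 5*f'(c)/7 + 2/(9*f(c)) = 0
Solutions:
 f(c) = -sqrt(C1 - 140*c)/15
 f(c) = sqrt(C1 - 140*c)/15


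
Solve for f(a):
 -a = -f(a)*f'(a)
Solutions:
 f(a) = -sqrt(C1 + a^2)
 f(a) = sqrt(C1 + a^2)


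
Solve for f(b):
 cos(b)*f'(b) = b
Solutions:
 f(b) = C1 + Integral(b/cos(b), b)


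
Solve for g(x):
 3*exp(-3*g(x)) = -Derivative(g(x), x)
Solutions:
 g(x) = log(C1 - 9*x)/3
 g(x) = log((-3^(1/3) - 3^(5/6)*I)*(C1 - 3*x)^(1/3)/2)
 g(x) = log((-3^(1/3) + 3^(5/6)*I)*(C1 - 3*x)^(1/3)/2)


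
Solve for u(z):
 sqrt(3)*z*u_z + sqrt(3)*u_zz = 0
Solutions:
 u(z) = C1 + C2*erf(sqrt(2)*z/2)


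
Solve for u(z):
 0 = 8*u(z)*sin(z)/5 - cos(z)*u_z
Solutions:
 u(z) = C1/cos(z)^(8/5)


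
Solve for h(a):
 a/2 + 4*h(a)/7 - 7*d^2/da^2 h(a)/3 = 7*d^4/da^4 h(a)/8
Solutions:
 h(a) = C1*exp(-2*sqrt(21)*a*sqrt(-7 + sqrt(67))/21) + C2*exp(2*sqrt(21)*a*sqrt(-7 + sqrt(67))/21) + C3*sin(2*sqrt(21)*a*sqrt(7 + sqrt(67))/21) + C4*cos(2*sqrt(21)*a*sqrt(7 + sqrt(67))/21) - 7*a/8


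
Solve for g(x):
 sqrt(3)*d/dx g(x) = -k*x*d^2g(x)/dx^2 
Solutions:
 g(x) = C1 + x^(((re(k) - sqrt(3))*re(k) + im(k)^2)/(re(k)^2 + im(k)^2))*(C2*sin(sqrt(3)*log(x)*Abs(im(k))/(re(k)^2 + im(k)^2)) + C3*cos(sqrt(3)*log(x)*im(k)/(re(k)^2 + im(k)^2)))


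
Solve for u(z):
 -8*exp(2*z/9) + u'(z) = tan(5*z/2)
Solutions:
 u(z) = C1 + 36*exp(2*z/9) - 2*log(cos(5*z/2))/5


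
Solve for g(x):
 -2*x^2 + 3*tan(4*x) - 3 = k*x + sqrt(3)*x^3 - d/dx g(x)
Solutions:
 g(x) = C1 + k*x^2/2 + sqrt(3)*x^4/4 + 2*x^3/3 + 3*x + 3*log(cos(4*x))/4


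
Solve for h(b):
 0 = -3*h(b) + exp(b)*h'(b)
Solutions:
 h(b) = C1*exp(-3*exp(-b))


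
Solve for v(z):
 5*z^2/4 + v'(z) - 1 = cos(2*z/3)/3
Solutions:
 v(z) = C1 - 5*z^3/12 + z + sin(2*z/3)/2


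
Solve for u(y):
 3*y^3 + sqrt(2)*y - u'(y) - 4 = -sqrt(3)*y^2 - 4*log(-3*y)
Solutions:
 u(y) = C1 + 3*y^4/4 + sqrt(3)*y^3/3 + sqrt(2)*y^2/2 + 4*y*log(-y) + 4*y*(-2 + log(3))


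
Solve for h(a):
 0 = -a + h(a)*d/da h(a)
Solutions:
 h(a) = -sqrt(C1 + a^2)
 h(a) = sqrt(C1 + a^2)


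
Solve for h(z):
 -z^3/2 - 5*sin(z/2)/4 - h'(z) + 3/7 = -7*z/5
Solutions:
 h(z) = C1 - z^4/8 + 7*z^2/10 + 3*z/7 + 5*cos(z/2)/2


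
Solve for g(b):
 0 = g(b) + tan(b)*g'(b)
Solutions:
 g(b) = C1/sin(b)


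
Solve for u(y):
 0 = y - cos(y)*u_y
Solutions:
 u(y) = C1 + Integral(y/cos(y), y)


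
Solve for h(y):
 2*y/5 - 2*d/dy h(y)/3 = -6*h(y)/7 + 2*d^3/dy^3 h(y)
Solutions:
 h(y) = C1*exp(-14^(1/3)*y*(-14/(81 + sqrt(6757))^(1/3) + 14^(1/3)*(81 + sqrt(6757))^(1/3))/84)*sin(14^(1/3)*sqrt(3)*y*(14/(81 + sqrt(6757))^(1/3) + 14^(1/3)*(81 + sqrt(6757))^(1/3))/84) + C2*exp(-14^(1/3)*y*(-14/(81 + sqrt(6757))^(1/3) + 14^(1/3)*(81 + sqrt(6757))^(1/3))/84)*cos(14^(1/3)*sqrt(3)*y*(14/(81 + sqrt(6757))^(1/3) + 14^(1/3)*(81 + sqrt(6757))^(1/3))/84) + C3*exp(14^(1/3)*y*(-14/(81 + sqrt(6757))^(1/3) + 14^(1/3)*(81 + sqrt(6757))^(1/3))/42) - 7*y/15 - 49/135


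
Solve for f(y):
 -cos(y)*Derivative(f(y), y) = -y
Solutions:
 f(y) = C1 + Integral(y/cos(y), y)


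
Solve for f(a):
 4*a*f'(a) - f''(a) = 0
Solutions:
 f(a) = C1 + C2*erfi(sqrt(2)*a)


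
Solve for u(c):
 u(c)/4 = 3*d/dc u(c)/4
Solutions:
 u(c) = C1*exp(c/3)


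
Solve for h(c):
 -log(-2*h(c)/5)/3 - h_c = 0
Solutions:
 3*Integral(1/(log(-_y) - log(5) + log(2)), (_y, h(c))) = C1 - c


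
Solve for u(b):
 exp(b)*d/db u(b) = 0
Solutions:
 u(b) = C1


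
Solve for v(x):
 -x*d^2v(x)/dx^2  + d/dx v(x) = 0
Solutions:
 v(x) = C1 + C2*x^2


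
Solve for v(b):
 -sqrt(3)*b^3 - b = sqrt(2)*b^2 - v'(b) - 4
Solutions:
 v(b) = C1 + sqrt(3)*b^4/4 + sqrt(2)*b^3/3 + b^2/2 - 4*b


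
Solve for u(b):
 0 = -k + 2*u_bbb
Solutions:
 u(b) = C1 + C2*b + C3*b^2 + b^3*k/12


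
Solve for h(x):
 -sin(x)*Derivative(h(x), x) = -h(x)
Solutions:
 h(x) = C1*sqrt(cos(x) - 1)/sqrt(cos(x) + 1)


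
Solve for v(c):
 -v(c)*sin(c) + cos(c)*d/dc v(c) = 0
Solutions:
 v(c) = C1/cos(c)


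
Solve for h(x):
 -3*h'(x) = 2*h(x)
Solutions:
 h(x) = C1*exp(-2*x/3)


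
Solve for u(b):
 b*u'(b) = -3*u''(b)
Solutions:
 u(b) = C1 + C2*erf(sqrt(6)*b/6)


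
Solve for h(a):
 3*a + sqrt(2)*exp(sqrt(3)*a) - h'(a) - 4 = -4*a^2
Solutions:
 h(a) = C1 + 4*a^3/3 + 3*a^2/2 - 4*a + sqrt(6)*exp(sqrt(3)*a)/3


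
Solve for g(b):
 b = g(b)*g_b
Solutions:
 g(b) = -sqrt(C1 + b^2)
 g(b) = sqrt(C1 + b^2)


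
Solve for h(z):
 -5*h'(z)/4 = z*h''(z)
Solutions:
 h(z) = C1 + C2/z^(1/4)


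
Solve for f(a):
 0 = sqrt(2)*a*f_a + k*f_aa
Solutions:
 f(a) = C1 + C2*sqrt(k)*erf(2^(3/4)*a*sqrt(1/k)/2)


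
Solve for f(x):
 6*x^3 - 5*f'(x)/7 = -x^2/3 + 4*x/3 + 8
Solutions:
 f(x) = C1 + 21*x^4/10 + 7*x^3/45 - 14*x^2/15 - 56*x/5


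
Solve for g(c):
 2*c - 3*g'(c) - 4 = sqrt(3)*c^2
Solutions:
 g(c) = C1 - sqrt(3)*c^3/9 + c^2/3 - 4*c/3


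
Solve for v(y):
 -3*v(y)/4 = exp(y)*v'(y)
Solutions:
 v(y) = C1*exp(3*exp(-y)/4)


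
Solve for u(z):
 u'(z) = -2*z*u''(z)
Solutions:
 u(z) = C1 + C2*sqrt(z)


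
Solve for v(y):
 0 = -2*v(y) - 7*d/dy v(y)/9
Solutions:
 v(y) = C1*exp(-18*y/7)


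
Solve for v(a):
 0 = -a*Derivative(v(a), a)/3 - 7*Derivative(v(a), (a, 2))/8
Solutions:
 v(a) = C1 + C2*erf(2*sqrt(21)*a/21)


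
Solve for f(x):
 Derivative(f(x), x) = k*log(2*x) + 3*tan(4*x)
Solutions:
 f(x) = C1 + k*x*(log(x) - 1) + k*x*log(2) - 3*log(cos(4*x))/4


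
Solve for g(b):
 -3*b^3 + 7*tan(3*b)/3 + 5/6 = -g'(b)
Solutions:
 g(b) = C1 + 3*b^4/4 - 5*b/6 + 7*log(cos(3*b))/9


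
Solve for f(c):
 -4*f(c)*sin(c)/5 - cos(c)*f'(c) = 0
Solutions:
 f(c) = C1*cos(c)^(4/5)


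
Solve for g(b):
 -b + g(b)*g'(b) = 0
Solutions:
 g(b) = -sqrt(C1 + b^2)
 g(b) = sqrt(C1 + b^2)


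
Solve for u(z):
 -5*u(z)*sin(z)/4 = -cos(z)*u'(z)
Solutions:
 u(z) = C1/cos(z)^(5/4)


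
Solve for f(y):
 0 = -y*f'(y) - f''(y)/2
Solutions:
 f(y) = C1 + C2*erf(y)


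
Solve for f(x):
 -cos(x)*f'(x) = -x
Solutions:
 f(x) = C1 + Integral(x/cos(x), x)


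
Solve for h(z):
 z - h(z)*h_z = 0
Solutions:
 h(z) = -sqrt(C1 + z^2)
 h(z) = sqrt(C1 + z^2)


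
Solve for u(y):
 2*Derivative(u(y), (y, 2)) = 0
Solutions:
 u(y) = C1 + C2*y


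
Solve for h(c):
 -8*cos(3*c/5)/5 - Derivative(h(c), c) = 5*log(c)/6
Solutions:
 h(c) = C1 - 5*c*log(c)/6 + 5*c/6 - 8*sin(3*c/5)/3


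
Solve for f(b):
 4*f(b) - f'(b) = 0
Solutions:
 f(b) = C1*exp(4*b)


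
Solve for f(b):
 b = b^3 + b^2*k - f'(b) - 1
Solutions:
 f(b) = C1 + b^4/4 + b^3*k/3 - b^2/2 - b


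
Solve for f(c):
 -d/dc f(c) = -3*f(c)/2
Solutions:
 f(c) = C1*exp(3*c/2)


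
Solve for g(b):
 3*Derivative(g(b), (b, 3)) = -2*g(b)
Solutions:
 g(b) = C3*exp(-2^(1/3)*3^(2/3)*b/3) + (C1*sin(2^(1/3)*3^(1/6)*b/2) + C2*cos(2^(1/3)*3^(1/6)*b/2))*exp(2^(1/3)*3^(2/3)*b/6)


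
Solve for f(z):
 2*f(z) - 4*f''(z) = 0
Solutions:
 f(z) = C1*exp(-sqrt(2)*z/2) + C2*exp(sqrt(2)*z/2)


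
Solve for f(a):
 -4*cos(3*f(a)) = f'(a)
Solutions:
 f(a) = -asin((C1 + exp(24*a))/(C1 - exp(24*a)))/3 + pi/3
 f(a) = asin((C1 + exp(24*a))/(C1 - exp(24*a)))/3


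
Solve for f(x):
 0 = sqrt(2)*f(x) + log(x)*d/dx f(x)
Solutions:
 f(x) = C1*exp(-sqrt(2)*li(x))


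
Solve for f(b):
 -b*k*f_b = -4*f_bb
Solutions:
 f(b) = Piecewise((-sqrt(2)*sqrt(pi)*C1*erf(sqrt(2)*b*sqrt(-k)/4)/sqrt(-k) - C2, (k > 0) | (k < 0)), (-C1*b - C2, True))


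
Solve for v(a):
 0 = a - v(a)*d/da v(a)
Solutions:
 v(a) = -sqrt(C1 + a^2)
 v(a) = sqrt(C1 + a^2)


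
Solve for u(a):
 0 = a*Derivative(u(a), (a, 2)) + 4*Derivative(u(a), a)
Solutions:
 u(a) = C1 + C2/a^3


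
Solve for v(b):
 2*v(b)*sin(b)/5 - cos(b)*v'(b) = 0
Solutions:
 v(b) = C1/cos(b)^(2/5)


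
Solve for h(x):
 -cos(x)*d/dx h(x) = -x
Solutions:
 h(x) = C1 + Integral(x/cos(x), x)


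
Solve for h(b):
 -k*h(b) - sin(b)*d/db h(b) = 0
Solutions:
 h(b) = C1*exp(k*(-log(cos(b) - 1) + log(cos(b) + 1))/2)


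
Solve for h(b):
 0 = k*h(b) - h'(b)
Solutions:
 h(b) = C1*exp(b*k)


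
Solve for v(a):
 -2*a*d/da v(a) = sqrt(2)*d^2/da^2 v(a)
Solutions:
 v(a) = C1 + C2*erf(2^(3/4)*a/2)


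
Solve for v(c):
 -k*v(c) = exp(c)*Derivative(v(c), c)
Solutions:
 v(c) = C1*exp(k*exp(-c))


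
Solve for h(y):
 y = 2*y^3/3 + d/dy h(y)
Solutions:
 h(y) = C1 - y^4/6 + y^2/2


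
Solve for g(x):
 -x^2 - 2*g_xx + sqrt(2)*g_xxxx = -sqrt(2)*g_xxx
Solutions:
 g(x) = C1 + C2*x + C3*exp(x*(-1 + sqrt(1 + 4*sqrt(2)))/2) + C4*exp(-x*(1 + sqrt(1 + 4*sqrt(2)))/2) - x^4/24 - sqrt(2)*x^3/12 + x^2*(-sqrt(2) - 1)/4


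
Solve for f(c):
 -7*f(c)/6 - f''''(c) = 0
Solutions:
 f(c) = (C1*sin(14^(1/4)*3^(3/4)*c/6) + C2*cos(14^(1/4)*3^(3/4)*c/6))*exp(-14^(1/4)*3^(3/4)*c/6) + (C3*sin(14^(1/4)*3^(3/4)*c/6) + C4*cos(14^(1/4)*3^(3/4)*c/6))*exp(14^(1/4)*3^(3/4)*c/6)


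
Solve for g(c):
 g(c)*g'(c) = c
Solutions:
 g(c) = -sqrt(C1 + c^2)
 g(c) = sqrt(C1 + c^2)


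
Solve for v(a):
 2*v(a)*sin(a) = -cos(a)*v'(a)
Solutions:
 v(a) = C1*cos(a)^2


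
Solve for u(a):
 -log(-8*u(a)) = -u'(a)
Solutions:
 -Integral(1/(log(-_y) + 3*log(2)), (_y, u(a))) = C1 - a


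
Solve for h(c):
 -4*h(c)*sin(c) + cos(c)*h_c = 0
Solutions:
 h(c) = C1/cos(c)^4


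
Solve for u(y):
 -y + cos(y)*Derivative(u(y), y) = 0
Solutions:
 u(y) = C1 + Integral(y/cos(y), y)


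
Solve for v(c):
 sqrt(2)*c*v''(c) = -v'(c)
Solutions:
 v(c) = C1 + C2*c^(1 - sqrt(2)/2)


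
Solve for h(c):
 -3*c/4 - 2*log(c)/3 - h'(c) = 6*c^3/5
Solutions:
 h(c) = C1 - 3*c^4/10 - 3*c^2/8 - 2*c*log(c)/3 + 2*c/3


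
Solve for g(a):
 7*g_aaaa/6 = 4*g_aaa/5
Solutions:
 g(a) = C1 + C2*a + C3*a^2 + C4*exp(24*a/35)


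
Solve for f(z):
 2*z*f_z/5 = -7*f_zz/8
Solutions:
 f(z) = C1 + C2*erf(2*sqrt(70)*z/35)


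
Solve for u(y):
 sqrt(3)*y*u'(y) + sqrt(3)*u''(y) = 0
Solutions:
 u(y) = C1 + C2*erf(sqrt(2)*y/2)


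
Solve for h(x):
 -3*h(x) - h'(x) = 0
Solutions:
 h(x) = C1*exp(-3*x)


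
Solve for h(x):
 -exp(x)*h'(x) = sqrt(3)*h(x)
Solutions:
 h(x) = C1*exp(sqrt(3)*exp(-x))


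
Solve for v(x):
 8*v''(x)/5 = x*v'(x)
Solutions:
 v(x) = C1 + C2*erfi(sqrt(5)*x/4)


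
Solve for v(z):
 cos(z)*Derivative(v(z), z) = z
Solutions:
 v(z) = C1 + Integral(z/cos(z), z)


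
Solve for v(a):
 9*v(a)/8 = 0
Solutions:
 v(a) = 0


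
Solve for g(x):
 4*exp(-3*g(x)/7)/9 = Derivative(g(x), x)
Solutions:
 g(x) = 7*log(C1 + 4*x/21)/3
 g(x) = 7*log((-21^(2/3) - 3*3^(1/6)*7^(2/3)*I)*(C1 + 4*x)^(1/3)/42)
 g(x) = 7*log((-21^(2/3) + 3*3^(1/6)*7^(2/3)*I)*(C1 + 4*x)^(1/3)/42)


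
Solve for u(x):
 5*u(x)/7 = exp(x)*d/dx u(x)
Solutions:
 u(x) = C1*exp(-5*exp(-x)/7)


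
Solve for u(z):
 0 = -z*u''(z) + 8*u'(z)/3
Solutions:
 u(z) = C1 + C2*z^(11/3)


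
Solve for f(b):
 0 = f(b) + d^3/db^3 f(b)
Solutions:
 f(b) = C3*exp(-b) + (C1*sin(sqrt(3)*b/2) + C2*cos(sqrt(3)*b/2))*exp(b/2)


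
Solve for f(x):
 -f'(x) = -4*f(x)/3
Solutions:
 f(x) = C1*exp(4*x/3)


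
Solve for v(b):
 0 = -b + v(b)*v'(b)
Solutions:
 v(b) = -sqrt(C1 + b^2)
 v(b) = sqrt(C1 + b^2)


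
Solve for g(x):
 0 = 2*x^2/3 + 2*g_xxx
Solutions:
 g(x) = C1 + C2*x + C3*x^2 - x^5/180


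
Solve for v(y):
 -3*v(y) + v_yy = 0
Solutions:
 v(y) = C1*exp(-sqrt(3)*y) + C2*exp(sqrt(3)*y)


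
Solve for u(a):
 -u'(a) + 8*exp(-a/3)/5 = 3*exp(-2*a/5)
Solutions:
 u(a) = C1 - 24*exp(-a/3)/5 + 15*exp(-2*a/5)/2


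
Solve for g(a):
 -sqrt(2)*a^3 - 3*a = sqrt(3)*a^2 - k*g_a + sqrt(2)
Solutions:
 g(a) = C1 + sqrt(2)*a^4/(4*k) + sqrt(3)*a^3/(3*k) + 3*a^2/(2*k) + sqrt(2)*a/k


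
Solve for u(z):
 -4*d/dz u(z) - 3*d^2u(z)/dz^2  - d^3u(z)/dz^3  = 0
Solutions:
 u(z) = C1 + (C2*sin(sqrt(7)*z/2) + C3*cos(sqrt(7)*z/2))*exp(-3*z/2)


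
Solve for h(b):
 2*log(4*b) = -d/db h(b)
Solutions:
 h(b) = C1 - 2*b*log(b) - b*log(16) + 2*b


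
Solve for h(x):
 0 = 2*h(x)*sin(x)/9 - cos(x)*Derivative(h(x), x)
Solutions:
 h(x) = C1/cos(x)^(2/9)


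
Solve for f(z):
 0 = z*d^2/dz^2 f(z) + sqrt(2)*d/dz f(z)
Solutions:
 f(z) = C1 + C2*z^(1 - sqrt(2))


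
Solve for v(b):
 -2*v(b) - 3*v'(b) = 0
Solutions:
 v(b) = C1*exp(-2*b/3)


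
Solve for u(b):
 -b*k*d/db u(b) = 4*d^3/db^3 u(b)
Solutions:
 u(b) = C1 + Integral(C2*airyai(2^(1/3)*b*(-k)^(1/3)/2) + C3*airybi(2^(1/3)*b*(-k)^(1/3)/2), b)


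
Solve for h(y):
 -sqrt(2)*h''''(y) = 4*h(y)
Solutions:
 h(y) = (C1*sin(2^(7/8)*y/2) + C2*cos(2^(7/8)*y/2))*exp(-2^(7/8)*y/2) + (C3*sin(2^(7/8)*y/2) + C4*cos(2^(7/8)*y/2))*exp(2^(7/8)*y/2)


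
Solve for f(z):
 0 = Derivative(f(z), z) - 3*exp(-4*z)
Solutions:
 f(z) = C1 - 3*exp(-4*z)/4


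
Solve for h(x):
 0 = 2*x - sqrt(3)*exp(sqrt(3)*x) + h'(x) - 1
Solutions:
 h(x) = C1 - x^2 + x + exp(sqrt(3)*x)


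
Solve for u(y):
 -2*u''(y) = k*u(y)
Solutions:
 u(y) = C1*exp(-sqrt(2)*y*sqrt(-k)/2) + C2*exp(sqrt(2)*y*sqrt(-k)/2)


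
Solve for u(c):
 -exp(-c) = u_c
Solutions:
 u(c) = C1 + exp(-c)


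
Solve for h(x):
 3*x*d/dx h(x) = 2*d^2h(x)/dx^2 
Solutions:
 h(x) = C1 + C2*erfi(sqrt(3)*x/2)


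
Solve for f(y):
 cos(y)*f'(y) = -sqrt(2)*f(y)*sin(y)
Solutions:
 f(y) = C1*cos(y)^(sqrt(2))


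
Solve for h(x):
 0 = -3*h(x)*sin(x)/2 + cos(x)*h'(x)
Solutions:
 h(x) = C1/cos(x)^(3/2)


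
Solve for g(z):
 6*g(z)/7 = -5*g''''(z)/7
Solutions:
 g(z) = (C1*sin(10^(3/4)*3^(1/4)*z/10) + C2*cos(10^(3/4)*3^(1/4)*z/10))*exp(-10^(3/4)*3^(1/4)*z/10) + (C3*sin(10^(3/4)*3^(1/4)*z/10) + C4*cos(10^(3/4)*3^(1/4)*z/10))*exp(10^(3/4)*3^(1/4)*z/10)


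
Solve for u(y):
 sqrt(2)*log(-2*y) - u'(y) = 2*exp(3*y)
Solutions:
 u(y) = C1 + sqrt(2)*y*log(-y) + sqrt(2)*y*(-1 + log(2)) - 2*exp(3*y)/3


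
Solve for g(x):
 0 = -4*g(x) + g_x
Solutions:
 g(x) = C1*exp(4*x)


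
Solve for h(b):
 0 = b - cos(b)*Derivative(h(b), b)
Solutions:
 h(b) = C1 + Integral(b/cos(b), b)


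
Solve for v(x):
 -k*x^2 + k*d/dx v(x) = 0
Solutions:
 v(x) = C1 + x^3/3


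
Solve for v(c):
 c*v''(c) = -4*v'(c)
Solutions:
 v(c) = C1 + C2/c^3


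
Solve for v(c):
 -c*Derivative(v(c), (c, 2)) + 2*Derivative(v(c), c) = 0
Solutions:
 v(c) = C1 + C2*c^3


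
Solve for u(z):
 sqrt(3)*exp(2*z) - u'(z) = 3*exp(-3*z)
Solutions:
 u(z) = C1 + sqrt(3)*exp(2*z)/2 + exp(-3*z)


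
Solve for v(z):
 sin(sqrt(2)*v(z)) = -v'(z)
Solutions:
 v(z) = sqrt(2)*(pi - acos((-exp(2*sqrt(2)*C1) - exp(2*sqrt(2)*z))/(exp(2*sqrt(2)*C1) - exp(2*sqrt(2)*z)))/2)
 v(z) = sqrt(2)*acos((-exp(2*sqrt(2)*C1) - exp(2*sqrt(2)*z))/(exp(2*sqrt(2)*C1) - exp(2*sqrt(2)*z)))/2


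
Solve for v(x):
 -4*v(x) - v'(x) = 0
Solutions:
 v(x) = C1*exp(-4*x)


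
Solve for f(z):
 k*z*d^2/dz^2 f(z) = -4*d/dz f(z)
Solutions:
 f(z) = C1 + z^(((re(k) - 4)*re(k) + im(k)^2)/(re(k)^2 + im(k)^2))*(C2*sin(4*log(z)*Abs(im(k))/(re(k)^2 + im(k)^2)) + C3*cos(4*log(z)*im(k)/(re(k)^2 + im(k)^2)))


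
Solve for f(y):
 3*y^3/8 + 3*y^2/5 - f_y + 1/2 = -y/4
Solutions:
 f(y) = C1 + 3*y^4/32 + y^3/5 + y^2/8 + y/2


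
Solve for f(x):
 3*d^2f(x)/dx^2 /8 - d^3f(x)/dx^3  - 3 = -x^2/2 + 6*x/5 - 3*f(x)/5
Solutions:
 f(x) = C1*exp(x*(-5^(2/3)*(16*sqrt(2334) + 773)^(1/3) - 5*5^(1/3)/(16*sqrt(2334) + 773)^(1/3) + 10)/80)*sin(sqrt(3)*5^(1/3)*x*(-5^(1/3)*(16*sqrt(2334) + 773)^(1/3) + 5/(16*sqrt(2334) + 773)^(1/3))/80) + C2*exp(x*(-5^(2/3)*(16*sqrt(2334) + 773)^(1/3) - 5*5^(1/3)/(16*sqrt(2334) + 773)^(1/3) + 10)/80)*cos(sqrt(3)*5^(1/3)*x*(-5^(1/3)*(16*sqrt(2334) + 773)^(1/3) + 5/(16*sqrt(2334) + 773)^(1/3))/80) + C3*exp(x*(5*5^(1/3)/(16*sqrt(2334) + 773)^(1/3) + 5 + 5^(2/3)*(16*sqrt(2334) + 773)^(1/3))/40) - 5*x^2/6 + 2*x + 145/24


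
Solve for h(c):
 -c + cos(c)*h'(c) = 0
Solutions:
 h(c) = C1 + Integral(c/cos(c), c)


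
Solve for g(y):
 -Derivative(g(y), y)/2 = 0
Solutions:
 g(y) = C1


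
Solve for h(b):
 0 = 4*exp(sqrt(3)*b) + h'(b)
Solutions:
 h(b) = C1 - 4*sqrt(3)*exp(sqrt(3)*b)/3


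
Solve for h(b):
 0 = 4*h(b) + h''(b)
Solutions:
 h(b) = C1*sin(2*b) + C2*cos(2*b)


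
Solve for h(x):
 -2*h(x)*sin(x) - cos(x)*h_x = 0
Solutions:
 h(x) = C1*cos(x)^2


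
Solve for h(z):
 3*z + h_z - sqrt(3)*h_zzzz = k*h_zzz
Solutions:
 h(z) = C1 + C2*exp(z*(-24*2^(1/3)*k^2/((-sqrt(3) + 3*I)*(2*k^3 + sqrt(-4*k^6 + (2*k^3 - 81)^2) - 81)^(1/3)) - 4*sqrt(3)*k + 2^(2/3)*sqrt(3)*(2*k^3 + sqrt(-4*k^6 + (2*k^3 - 81)^2) - 81)^(1/3) - 3*2^(2/3)*I*(2*k^3 + sqrt(-4*k^6 + (2*k^3 - 81)^2) - 81)^(1/3))/36) + C3*exp(z*(24*2^(1/3)*k^2/((sqrt(3) + 3*I)*(2*k^3 + sqrt(-4*k^6 + (2*k^3 - 81)^2) - 81)^(1/3)) - 4*sqrt(3)*k + 2^(2/3)*sqrt(3)*(2*k^3 + sqrt(-4*k^6 + (2*k^3 - 81)^2) - 81)^(1/3) + 3*2^(2/3)*I*(2*k^3 + sqrt(-4*k^6 + (2*k^3 - 81)^2) - 81)^(1/3))/36) + C4*exp(-sqrt(3)*z*(2*2^(1/3)*k^2/(2*k^3 + sqrt(-4*k^6 + (2*k^3 - 81)^2) - 81)^(1/3) + 2*k + 2^(2/3)*(2*k^3 + sqrt(-4*k^6 + (2*k^3 - 81)^2) - 81)^(1/3))/18) - 3*z^2/2


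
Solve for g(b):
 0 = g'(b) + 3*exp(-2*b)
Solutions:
 g(b) = C1 + 3*exp(-2*b)/2


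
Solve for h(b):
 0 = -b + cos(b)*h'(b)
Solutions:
 h(b) = C1 + Integral(b/cos(b), b)


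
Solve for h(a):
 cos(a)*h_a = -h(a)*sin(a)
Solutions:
 h(a) = C1*cos(a)


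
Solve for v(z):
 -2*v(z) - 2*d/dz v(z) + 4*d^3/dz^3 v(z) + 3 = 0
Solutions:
 v(z) = C3*exp(z) + (C1*sin(z/2) + C2*cos(z/2))*exp(-z/2) + 3/2


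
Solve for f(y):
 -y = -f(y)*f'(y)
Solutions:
 f(y) = -sqrt(C1 + y^2)
 f(y) = sqrt(C1 + y^2)


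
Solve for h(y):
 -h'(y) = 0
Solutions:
 h(y) = C1


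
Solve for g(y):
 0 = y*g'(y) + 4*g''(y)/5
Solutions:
 g(y) = C1 + C2*erf(sqrt(10)*y/4)


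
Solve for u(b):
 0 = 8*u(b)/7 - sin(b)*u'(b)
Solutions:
 u(b) = C1*(cos(b) - 1)^(4/7)/(cos(b) + 1)^(4/7)


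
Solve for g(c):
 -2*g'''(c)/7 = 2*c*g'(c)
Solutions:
 g(c) = C1 + Integral(C2*airyai(-7^(1/3)*c) + C3*airybi(-7^(1/3)*c), c)


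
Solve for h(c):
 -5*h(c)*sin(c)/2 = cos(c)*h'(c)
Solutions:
 h(c) = C1*cos(c)^(5/2)


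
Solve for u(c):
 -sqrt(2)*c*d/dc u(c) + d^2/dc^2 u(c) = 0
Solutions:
 u(c) = C1 + C2*erfi(2^(3/4)*c/2)


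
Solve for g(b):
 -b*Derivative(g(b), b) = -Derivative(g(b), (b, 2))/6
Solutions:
 g(b) = C1 + C2*erfi(sqrt(3)*b)


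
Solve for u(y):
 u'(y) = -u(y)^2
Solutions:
 u(y) = 1/(C1 + y)


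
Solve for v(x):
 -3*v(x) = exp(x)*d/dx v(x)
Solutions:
 v(x) = C1*exp(3*exp(-x))


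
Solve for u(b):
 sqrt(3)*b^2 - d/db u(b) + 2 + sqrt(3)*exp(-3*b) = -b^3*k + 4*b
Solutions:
 u(b) = C1 + b^4*k/4 + sqrt(3)*b^3/3 - 2*b^2 + 2*b - sqrt(3)*exp(-3*b)/3


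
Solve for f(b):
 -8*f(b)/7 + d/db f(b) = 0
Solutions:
 f(b) = C1*exp(8*b/7)


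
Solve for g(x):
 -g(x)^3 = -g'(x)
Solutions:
 g(x) = -sqrt(2)*sqrt(-1/(C1 + x))/2
 g(x) = sqrt(2)*sqrt(-1/(C1 + x))/2


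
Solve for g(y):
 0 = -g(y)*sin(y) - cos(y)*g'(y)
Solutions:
 g(y) = C1*cos(y)


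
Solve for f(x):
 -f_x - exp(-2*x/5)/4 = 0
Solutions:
 f(x) = C1 + 5*exp(-2*x/5)/8


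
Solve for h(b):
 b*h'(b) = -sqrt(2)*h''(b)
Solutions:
 h(b) = C1 + C2*erf(2^(1/4)*b/2)


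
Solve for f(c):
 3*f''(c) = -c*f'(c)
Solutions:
 f(c) = C1 + C2*erf(sqrt(6)*c/6)


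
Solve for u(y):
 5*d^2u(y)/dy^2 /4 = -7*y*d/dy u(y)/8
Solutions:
 u(y) = C1 + C2*erf(sqrt(35)*y/10)


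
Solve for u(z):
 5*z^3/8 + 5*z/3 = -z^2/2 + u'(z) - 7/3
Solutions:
 u(z) = C1 + 5*z^4/32 + z^3/6 + 5*z^2/6 + 7*z/3


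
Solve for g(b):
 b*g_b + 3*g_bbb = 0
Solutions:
 g(b) = C1 + Integral(C2*airyai(-3^(2/3)*b/3) + C3*airybi(-3^(2/3)*b/3), b)


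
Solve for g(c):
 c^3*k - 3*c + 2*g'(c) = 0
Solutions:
 g(c) = C1 - c^4*k/8 + 3*c^2/4


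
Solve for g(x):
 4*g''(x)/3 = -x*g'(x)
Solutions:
 g(x) = C1 + C2*erf(sqrt(6)*x/4)


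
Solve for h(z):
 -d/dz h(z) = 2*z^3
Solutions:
 h(z) = C1 - z^4/2


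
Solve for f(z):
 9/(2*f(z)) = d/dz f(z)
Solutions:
 f(z) = -sqrt(C1 + 9*z)
 f(z) = sqrt(C1 + 9*z)


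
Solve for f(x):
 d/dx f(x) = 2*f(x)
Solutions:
 f(x) = C1*exp(2*x)


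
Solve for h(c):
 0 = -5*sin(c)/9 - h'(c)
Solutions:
 h(c) = C1 + 5*cos(c)/9


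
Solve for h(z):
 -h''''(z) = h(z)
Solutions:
 h(z) = (C1*sin(sqrt(2)*z/2) + C2*cos(sqrt(2)*z/2))*exp(-sqrt(2)*z/2) + (C3*sin(sqrt(2)*z/2) + C4*cos(sqrt(2)*z/2))*exp(sqrt(2)*z/2)


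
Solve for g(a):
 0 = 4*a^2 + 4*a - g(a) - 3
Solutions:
 g(a) = 4*a^2 + 4*a - 3


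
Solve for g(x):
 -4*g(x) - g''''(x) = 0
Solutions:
 g(x) = (C1*sin(x) + C2*cos(x))*exp(-x) + (C3*sin(x) + C4*cos(x))*exp(x)


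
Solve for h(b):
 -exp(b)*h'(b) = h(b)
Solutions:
 h(b) = C1*exp(exp(-b))


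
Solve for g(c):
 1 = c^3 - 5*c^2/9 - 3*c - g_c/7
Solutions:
 g(c) = C1 + 7*c^4/4 - 35*c^3/27 - 21*c^2/2 - 7*c


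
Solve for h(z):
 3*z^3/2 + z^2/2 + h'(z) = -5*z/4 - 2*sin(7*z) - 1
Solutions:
 h(z) = C1 - 3*z^4/8 - z^3/6 - 5*z^2/8 - z + 2*cos(7*z)/7


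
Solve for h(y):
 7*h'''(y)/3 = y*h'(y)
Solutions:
 h(y) = C1 + Integral(C2*airyai(3^(1/3)*7^(2/3)*y/7) + C3*airybi(3^(1/3)*7^(2/3)*y/7), y)


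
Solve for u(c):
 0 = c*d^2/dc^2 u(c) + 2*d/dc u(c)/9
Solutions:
 u(c) = C1 + C2*c^(7/9)


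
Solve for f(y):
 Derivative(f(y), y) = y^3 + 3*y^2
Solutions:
 f(y) = C1 + y^4/4 + y^3


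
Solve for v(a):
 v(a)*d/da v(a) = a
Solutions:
 v(a) = -sqrt(C1 + a^2)
 v(a) = sqrt(C1 + a^2)


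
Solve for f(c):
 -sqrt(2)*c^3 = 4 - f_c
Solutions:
 f(c) = C1 + sqrt(2)*c^4/4 + 4*c


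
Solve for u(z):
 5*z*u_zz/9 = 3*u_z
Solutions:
 u(z) = C1 + C2*z^(32/5)


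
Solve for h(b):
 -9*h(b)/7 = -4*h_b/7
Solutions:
 h(b) = C1*exp(9*b/4)


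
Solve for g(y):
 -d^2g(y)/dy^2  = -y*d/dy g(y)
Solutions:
 g(y) = C1 + C2*erfi(sqrt(2)*y/2)


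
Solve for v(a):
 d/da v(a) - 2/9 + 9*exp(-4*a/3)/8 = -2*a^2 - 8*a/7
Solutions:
 v(a) = C1 - 2*a^3/3 - 4*a^2/7 + 2*a/9 + 27*exp(-4*a/3)/32


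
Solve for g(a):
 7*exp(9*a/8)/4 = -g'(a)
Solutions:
 g(a) = C1 - 14*exp(9*a/8)/9


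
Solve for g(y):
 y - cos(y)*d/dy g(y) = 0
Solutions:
 g(y) = C1 + Integral(y/cos(y), y)


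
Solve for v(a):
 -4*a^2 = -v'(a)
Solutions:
 v(a) = C1 + 4*a^3/3


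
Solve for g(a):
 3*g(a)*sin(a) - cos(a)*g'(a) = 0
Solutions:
 g(a) = C1/cos(a)^3


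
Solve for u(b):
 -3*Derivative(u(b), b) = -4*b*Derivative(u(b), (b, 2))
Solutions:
 u(b) = C1 + C2*b^(7/4)


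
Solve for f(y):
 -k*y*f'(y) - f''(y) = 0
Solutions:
 f(y) = Piecewise((-sqrt(2)*sqrt(pi)*C1*erf(sqrt(2)*sqrt(k)*y/2)/(2*sqrt(k)) - C2, (k > 0) | (k < 0)), (-C1*y - C2, True))


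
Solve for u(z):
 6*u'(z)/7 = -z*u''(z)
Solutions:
 u(z) = C1 + C2*z^(1/7)


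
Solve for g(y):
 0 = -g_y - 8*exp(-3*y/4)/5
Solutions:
 g(y) = C1 + 32*exp(-3*y/4)/15


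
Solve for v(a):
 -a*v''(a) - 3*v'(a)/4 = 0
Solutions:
 v(a) = C1 + C2*a^(1/4)


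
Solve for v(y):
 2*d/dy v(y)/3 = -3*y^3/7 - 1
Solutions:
 v(y) = C1 - 9*y^4/56 - 3*y/2


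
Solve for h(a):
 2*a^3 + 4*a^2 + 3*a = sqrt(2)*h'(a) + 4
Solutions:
 h(a) = C1 + sqrt(2)*a^4/4 + 2*sqrt(2)*a^3/3 + 3*sqrt(2)*a^2/4 - 2*sqrt(2)*a


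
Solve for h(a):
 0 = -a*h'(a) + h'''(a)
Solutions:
 h(a) = C1 + Integral(C2*airyai(a) + C3*airybi(a), a)


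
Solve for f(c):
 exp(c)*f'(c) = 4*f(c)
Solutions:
 f(c) = C1*exp(-4*exp(-c))


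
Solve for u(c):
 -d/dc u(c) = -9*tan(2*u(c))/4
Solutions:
 u(c) = -asin(C1*exp(9*c/2))/2 + pi/2
 u(c) = asin(C1*exp(9*c/2))/2


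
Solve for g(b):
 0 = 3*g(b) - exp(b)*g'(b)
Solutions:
 g(b) = C1*exp(-3*exp(-b))


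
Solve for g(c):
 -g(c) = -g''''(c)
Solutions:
 g(c) = C1*exp(-c) + C2*exp(c) + C3*sin(c) + C4*cos(c)


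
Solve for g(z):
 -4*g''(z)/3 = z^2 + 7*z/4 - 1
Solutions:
 g(z) = C1 + C2*z - z^4/16 - 7*z^3/32 + 3*z^2/8


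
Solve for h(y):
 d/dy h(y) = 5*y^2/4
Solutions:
 h(y) = C1 + 5*y^3/12


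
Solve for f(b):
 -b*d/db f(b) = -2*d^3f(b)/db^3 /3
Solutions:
 f(b) = C1 + Integral(C2*airyai(2^(2/3)*3^(1/3)*b/2) + C3*airybi(2^(2/3)*3^(1/3)*b/2), b)


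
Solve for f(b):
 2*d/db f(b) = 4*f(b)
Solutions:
 f(b) = C1*exp(2*b)


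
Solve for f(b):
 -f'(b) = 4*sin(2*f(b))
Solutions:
 f(b) = pi - acos((-C1 - exp(16*b))/(C1 - exp(16*b)))/2
 f(b) = acos((-C1 - exp(16*b))/(C1 - exp(16*b)))/2


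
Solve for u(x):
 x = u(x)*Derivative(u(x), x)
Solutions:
 u(x) = -sqrt(C1 + x^2)
 u(x) = sqrt(C1 + x^2)


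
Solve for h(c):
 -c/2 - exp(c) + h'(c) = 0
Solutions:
 h(c) = C1 + c^2/4 + exp(c)


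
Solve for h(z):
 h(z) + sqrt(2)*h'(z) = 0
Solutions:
 h(z) = C1*exp(-sqrt(2)*z/2)


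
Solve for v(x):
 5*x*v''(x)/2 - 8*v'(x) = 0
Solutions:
 v(x) = C1 + C2*x^(21/5)


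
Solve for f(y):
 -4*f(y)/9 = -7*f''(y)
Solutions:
 f(y) = C1*exp(-2*sqrt(7)*y/21) + C2*exp(2*sqrt(7)*y/21)


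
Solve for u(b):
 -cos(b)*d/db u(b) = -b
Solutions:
 u(b) = C1 + Integral(b/cos(b), b)


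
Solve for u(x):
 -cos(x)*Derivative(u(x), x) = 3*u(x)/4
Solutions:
 u(x) = C1*(sin(x) - 1)^(3/8)/(sin(x) + 1)^(3/8)


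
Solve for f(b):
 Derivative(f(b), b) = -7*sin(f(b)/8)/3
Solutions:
 7*b/3 + 4*log(cos(f(b)/8) - 1) - 4*log(cos(f(b)/8) + 1) = C1


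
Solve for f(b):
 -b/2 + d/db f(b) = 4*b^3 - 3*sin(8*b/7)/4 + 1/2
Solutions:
 f(b) = C1 + b^4 + b^2/4 + b/2 + 21*cos(8*b/7)/32


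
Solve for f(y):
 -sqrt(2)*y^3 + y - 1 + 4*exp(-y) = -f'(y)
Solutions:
 f(y) = C1 + sqrt(2)*y^4/4 - y^2/2 + y + 4*exp(-y)


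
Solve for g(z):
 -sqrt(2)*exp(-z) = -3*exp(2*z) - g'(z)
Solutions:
 g(z) = C1 - 3*exp(2*z)/2 - sqrt(2)*exp(-z)


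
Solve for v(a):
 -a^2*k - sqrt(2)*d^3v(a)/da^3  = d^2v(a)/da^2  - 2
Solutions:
 v(a) = C1 + C2*a + C3*exp(-sqrt(2)*a/2) - a^4*k/12 + sqrt(2)*a^3*k/3 + a^2*(1 - 2*k)


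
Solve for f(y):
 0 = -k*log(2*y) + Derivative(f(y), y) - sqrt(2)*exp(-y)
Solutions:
 f(y) = C1 + k*y*log(y) + k*y*(-1 + log(2)) - sqrt(2)*exp(-y)


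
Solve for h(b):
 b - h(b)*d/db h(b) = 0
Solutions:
 h(b) = -sqrt(C1 + b^2)
 h(b) = sqrt(C1 + b^2)


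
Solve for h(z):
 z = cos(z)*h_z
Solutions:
 h(z) = C1 + Integral(z/cos(z), z)


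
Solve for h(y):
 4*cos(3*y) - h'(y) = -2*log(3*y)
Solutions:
 h(y) = C1 + 2*y*log(y) - 2*y + 2*y*log(3) + 4*sin(3*y)/3


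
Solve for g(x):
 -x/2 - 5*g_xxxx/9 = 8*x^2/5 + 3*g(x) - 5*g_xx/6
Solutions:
 g(x) = -8*x^2/15 - x/6 + (C1*sin(15^(3/4)*x*sin(atan(sqrt(215)/5)/2)/5) + C2*cos(15^(3/4)*x*sin(atan(sqrt(215)/5)/2)/5))*exp(-15^(3/4)*x*cos(atan(sqrt(215)/5)/2)/5) + (C3*sin(15^(3/4)*x*sin(atan(sqrt(215)/5)/2)/5) + C4*cos(15^(3/4)*x*sin(atan(sqrt(215)/5)/2)/5))*exp(15^(3/4)*x*cos(atan(sqrt(215)/5)/2)/5) - 8/27


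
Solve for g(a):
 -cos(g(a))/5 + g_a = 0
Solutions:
 -a/5 - log(sin(g(a)) - 1)/2 + log(sin(g(a)) + 1)/2 = C1


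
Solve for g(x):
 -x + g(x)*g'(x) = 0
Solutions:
 g(x) = -sqrt(C1 + x^2)
 g(x) = sqrt(C1 + x^2)


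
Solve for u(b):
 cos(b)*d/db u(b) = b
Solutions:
 u(b) = C1 + Integral(b/cos(b), b)


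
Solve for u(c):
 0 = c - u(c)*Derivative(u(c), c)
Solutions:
 u(c) = -sqrt(C1 + c^2)
 u(c) = sqrt(C1 + c^2)


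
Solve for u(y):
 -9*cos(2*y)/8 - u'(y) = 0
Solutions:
 u(y) = C1 - 9*sin(2*y)/16


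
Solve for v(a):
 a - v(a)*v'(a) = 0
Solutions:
 v(a) = -sqrt(C1 + a^2)
 v(a) = sqrt(C1 + a^2)


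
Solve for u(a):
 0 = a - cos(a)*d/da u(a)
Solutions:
 u(a) = C1 + Integral(a/cos(a), a)


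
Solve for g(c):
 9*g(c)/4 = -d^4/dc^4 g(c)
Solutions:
 g(c) = (C1*sin(sqrt(3)*c/2) + C2*cos(sqrt(3)*c/2))*exp(-sqrt(3)*c/2) + (C3*sin(sqrt(3)*c/2) + C4*cos(sqrt(3)*c/2))*exp(sqrt(3)*c/2)


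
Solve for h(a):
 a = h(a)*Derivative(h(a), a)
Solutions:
 h(a) = -sqrt(C1 + a^2)
 h(a) = sqrt(C1 + a^2)


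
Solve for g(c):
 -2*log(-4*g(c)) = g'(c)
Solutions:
 Integral(1/(log(-_y) + 2*log(2)), (_y, g(c)))/2 = C1 - c


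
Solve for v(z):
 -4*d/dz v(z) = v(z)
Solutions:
 v(z) = C1*exp(-z/4)


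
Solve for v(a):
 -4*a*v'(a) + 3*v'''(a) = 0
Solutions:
 v(a) = C1 + Integral(C2*airyai(6^(2/3)*a/3) + C3*airybi(6^(2/3)*a/3), a)


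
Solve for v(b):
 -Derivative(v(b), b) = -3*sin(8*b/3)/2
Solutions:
 v(b) = C1 - 9*cos(8*b/3)/16


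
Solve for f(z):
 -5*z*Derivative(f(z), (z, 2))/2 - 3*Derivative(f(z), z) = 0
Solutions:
 f(z) = C1 + C2/z^(1/5)


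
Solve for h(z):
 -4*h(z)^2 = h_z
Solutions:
 h(z) = 1/(C1 + 4*z)


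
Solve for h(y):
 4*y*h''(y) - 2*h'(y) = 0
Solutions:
 h(y) = C1 + C2*y^(3/2)


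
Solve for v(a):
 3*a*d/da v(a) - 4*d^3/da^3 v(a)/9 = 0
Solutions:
 v(a) = C1 + Integral(C2*airyai(3*2^(1/3)*a/2) + C3*airybi(3*2^(1/3)*a/2), a)


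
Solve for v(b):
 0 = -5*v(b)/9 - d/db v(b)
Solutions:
 v(b) = C1*exp(-5*b/9)


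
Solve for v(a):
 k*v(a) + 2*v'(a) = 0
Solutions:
 v(a) = C1*exp(-a*k/2)


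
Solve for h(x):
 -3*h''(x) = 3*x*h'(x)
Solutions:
 h(x) = C1 + C2*erf(sqrt(2)*x/2)
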